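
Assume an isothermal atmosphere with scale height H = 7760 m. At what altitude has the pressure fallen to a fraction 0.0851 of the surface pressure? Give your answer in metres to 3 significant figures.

Set P/P₀ = exp(−z/H) = 0.0851, so z = −H ln(0.0851).
−ln(0.0851) = 2.4639; z = 7760.0 × 2.4639 = 19120 m.

z ≈ 19100 m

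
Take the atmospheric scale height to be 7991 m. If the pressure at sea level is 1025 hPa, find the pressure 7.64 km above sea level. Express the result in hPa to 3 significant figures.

Barometric formula: P = P₀ exp(−z/H).
z/H = 7640.0/7991.0 = 0.95608; exp(−0.95608) = 0.38440.
P = 1025 × 0.38440 = 394.01 hPa.

P ≈ 394 hPa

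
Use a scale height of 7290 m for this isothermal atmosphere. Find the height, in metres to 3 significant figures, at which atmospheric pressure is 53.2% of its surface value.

z ≈ 4600 m

Set P/P₀ = exp(−z/H) = 0.532, so z = −H ln(0.532).
−ln(0.532) = 0.63111; z = 7290.0 × 0.63111 = 4600.8 m.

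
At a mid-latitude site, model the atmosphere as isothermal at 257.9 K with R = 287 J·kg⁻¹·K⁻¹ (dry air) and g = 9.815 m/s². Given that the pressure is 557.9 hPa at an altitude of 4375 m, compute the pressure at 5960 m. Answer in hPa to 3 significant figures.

P ≈ 452 hPa

Scale height: H = RT/g = 287 × 257.9 / 9.815 = 7541.2 m.
Between two levels, P₂ = P₁ exp(−Δz/H) with Δz = z₂ − z₁.
Δz = 5960.0 − 4375.0 = 1585.0 m; Δz/H = 1585.0/7541.2 = 0.21018.
P₂ = 557.9 × exp(−0.21018) = 557.9 × 0.81044 = 452.14 hPa.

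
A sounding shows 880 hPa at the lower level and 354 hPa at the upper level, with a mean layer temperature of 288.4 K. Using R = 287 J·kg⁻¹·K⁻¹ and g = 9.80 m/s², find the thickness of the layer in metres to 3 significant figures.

Δz ≈ 7690 m

Hypsometric equation: Δz = (R T̄/g) ln(P₁/P₂).
R T̄/g = 287 × 288.4 / 9.80 = 8446.0 m.
ln(880/354) = ln(2.4859) = 0.91063.
Δz = 8446.0 × 0.91063 = 7691.2 m.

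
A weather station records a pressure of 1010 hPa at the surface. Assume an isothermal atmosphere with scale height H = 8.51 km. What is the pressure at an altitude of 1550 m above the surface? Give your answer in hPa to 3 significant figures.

Barometric formula: P = P₀ exp(−z/H).
z/H = 1550.0/8510.0 = 0.18214; exp(−0.18214) = 0.83348.
P = 1010 × 0.83348 = 841.81 hPa.

P ≈ 842 hPa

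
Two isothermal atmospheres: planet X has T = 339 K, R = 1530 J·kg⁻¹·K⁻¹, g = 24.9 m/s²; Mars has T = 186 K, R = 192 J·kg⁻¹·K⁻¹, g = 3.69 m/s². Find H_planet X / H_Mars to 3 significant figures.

H_planet X/H_Mars ≈ 2.15

H = RT/g for each body.
H_planet X = 1530 × 339 / 24.9 = 20830 m.
H_Mars = 192 × 186 / 3.69 = 9678.0 m.
H_planet X/H_Mars = 20830/9678.0 = 2.1523.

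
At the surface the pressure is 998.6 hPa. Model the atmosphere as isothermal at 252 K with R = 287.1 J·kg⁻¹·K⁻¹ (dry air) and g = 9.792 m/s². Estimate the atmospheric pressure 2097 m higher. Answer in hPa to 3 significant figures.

Scale height: H = RT/g = 287.1 × 252 / 9.792 = 7388.6 m.
Barometric formula: P = P₀ exp(−z/H).
z/H = 2097.0/7388.6 = 0.28382; exp(−0.28382) = 0.75290.
P = 998.6 × 0.75290 = 751.85 hPa.

P ≈ 752 hPa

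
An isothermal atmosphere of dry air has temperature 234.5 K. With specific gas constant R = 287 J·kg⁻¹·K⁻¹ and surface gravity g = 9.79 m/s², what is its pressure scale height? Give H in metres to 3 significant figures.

The scale height of an isothermal atmosphere is H = RT/g.
H = 287 × 234.5 / 9.79 = 67302/9.79 = 6874.6 m.

H ≈ 6870 m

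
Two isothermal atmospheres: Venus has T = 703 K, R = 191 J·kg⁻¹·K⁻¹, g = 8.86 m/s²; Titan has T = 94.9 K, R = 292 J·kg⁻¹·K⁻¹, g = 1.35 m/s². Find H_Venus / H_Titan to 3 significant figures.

H_Venus/H_Titan ≈ 0.738

H = RT/g for each body.
H_Venus = 191 × 703 / 8.86 = 15155 m.
H_Titan = 292 × 94.9 / 1.35 = 20527 m.
H_Venus/H_Titan = 15155/20527 = 0.73830.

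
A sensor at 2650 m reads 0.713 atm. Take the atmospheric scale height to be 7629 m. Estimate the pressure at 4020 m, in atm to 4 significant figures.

Between two levels, P₂ = P₁ exp(−Δz/H) with Δz = z₂ − z₁.
Δz = 4020.0 − 2650.0 = 1370.0 m; Δz/H = 1370.0/7629.0 = 0.17958.
P₂ = 0.713 × exp(−0.17958) = 0.713 × 0.83562 = 0.59580 atm.

P ≈ 0.5958 atm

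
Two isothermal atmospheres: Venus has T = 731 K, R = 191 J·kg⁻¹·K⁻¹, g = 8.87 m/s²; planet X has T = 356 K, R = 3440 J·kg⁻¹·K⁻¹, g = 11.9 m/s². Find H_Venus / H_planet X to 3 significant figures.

H = RT/g for each body.
H_Venus = 191 × 731 / 8.87 = 15741 m.
H_planet X = 3440 × 356 / 11.9 = 102910 m.
H_Venus/H_planet X = 15741/102910 = 0.15296.

H_Venus/H_planet X ≈ 0.153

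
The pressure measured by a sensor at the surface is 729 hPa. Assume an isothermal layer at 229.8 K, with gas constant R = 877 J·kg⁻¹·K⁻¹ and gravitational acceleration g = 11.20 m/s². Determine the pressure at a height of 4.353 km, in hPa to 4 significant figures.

Scale height: H = RT/g = 877 × 229.8 / 11.20 = 17994 m.
Barometric formula: P = P₀ exp(−z/H).
z/H = 4353.0/17994 = 0.24191; exp(−0.24191) = 0.78513.
P = 729 × 0.78513 = 572.36 hPa.

P ≈ 572.4 hPa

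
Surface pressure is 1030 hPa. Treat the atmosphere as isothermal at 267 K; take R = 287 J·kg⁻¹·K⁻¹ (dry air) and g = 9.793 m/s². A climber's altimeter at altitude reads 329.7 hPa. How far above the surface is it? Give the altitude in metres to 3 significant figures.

Scale height: H = RT/g = 287 × 267 / 9.793 = 7824.9 m.
Invert the barometric formula: z = H ln(P₀/P).
P₀/P = 1030/329.7 = 3.1241; ln(3.1241) = 1.1391.
z = 7824.9 × 1.1391 = 8913.3 m.

z ≈ 8910 m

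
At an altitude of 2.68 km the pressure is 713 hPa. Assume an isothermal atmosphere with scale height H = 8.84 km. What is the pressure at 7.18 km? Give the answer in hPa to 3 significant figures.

P ≈ 429 hPa

Between two levels, P₂ = P₁ exp(−Δz/H) with Δz = z₂ − z₁.
Δz = 7180.0 − 2680.0 = 4500.0 m; Δz/H = 4500.0/8840.0 = 0.50905.
P₂ = 713 × exp(−0.50905) = 713 × 0.60107 = 428.56 hPa.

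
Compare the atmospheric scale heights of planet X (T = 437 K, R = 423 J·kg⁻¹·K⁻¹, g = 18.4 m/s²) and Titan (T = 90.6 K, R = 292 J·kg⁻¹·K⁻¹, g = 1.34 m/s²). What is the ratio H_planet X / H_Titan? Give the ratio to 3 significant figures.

H = RT/g for each body.
H_planet X = 423 × 437 / 18.4 = 10046 m.
H_Titan = 292 × 90.6 / 1.34 = 19743 m.
H_planet X/H_Titan = 10046/19743 = 0.50884.

H_planet X/H_Titan ≈ 0.509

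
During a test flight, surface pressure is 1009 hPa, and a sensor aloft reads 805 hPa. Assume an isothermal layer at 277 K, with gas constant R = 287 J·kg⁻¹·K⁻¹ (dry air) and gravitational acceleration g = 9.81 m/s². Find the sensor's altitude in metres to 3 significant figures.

Scale height: H = RT/g = 287 × 277 / 9.81 = 8103.9 m.
Invert the barometric formula: z = H ln(P₀/P).
P₀/P = 1009/805 = 1.2534; ln(1.2534) = 0.22586.
z = 8103.9 × 0.22586 = 1830.3 m.

z ≈ 1830 m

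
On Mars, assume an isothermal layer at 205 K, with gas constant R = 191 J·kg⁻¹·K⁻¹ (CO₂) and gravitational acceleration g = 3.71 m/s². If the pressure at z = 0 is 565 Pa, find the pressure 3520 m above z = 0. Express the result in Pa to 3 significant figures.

Scale height: H = RT/g = 191 × 205 / 3.71 = 10554 m.
Barometric formula: P = P₀ exp(−z/H).
z/H = 3520.0/10554 = 0.33352; exp(−0.33352) = 0.71640.
P = 565 × 0.71640 = 404.77 Pa.

P ≈ 405 Pa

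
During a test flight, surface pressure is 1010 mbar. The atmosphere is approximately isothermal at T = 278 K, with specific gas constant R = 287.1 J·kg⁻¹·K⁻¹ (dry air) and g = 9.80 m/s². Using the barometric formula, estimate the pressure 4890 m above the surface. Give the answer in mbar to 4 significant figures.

Scale height: H = RT/g = 287.1 × 278 / 9.80 = 8144.3 m.
Barometric formula: P = P₀ exp(−z/H).
z/H = 4890.0/8144.3 = 0.60042; exp(−0.60042) = 0.54858.
P = 1010 × 0.54858 = 554.07 mbar.

P ≈ 554.1 mbar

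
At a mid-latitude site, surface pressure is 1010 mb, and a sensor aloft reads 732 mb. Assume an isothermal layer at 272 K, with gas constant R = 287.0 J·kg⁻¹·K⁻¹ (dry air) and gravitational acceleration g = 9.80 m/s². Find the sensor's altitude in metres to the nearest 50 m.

Scale height: H = RT/g = 287.0 × 272 / 9.80 = 7965.7 m.
Invert the barometric formula: z = H ln(P₀/P).
P₀/P = 1010/732 = 1.3798; ln(1.3798) = 0.32194.
z = 7965.7 × 0.32194 = 2564.5 m.

z ≈ 2550 m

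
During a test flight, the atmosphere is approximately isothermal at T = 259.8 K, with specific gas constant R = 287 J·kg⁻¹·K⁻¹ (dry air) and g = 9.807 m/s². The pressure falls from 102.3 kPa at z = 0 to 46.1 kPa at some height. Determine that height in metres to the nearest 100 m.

z ≈ 6100 m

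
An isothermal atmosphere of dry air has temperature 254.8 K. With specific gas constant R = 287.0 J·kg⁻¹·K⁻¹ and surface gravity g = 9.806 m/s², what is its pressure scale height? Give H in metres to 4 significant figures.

The scale height of an isothermal atmosphere is H = RT/g.
H = 287.0 × 254.8 / 9.806 = 73128/9.806 = 7457.5 m.

H ≈ 7457 m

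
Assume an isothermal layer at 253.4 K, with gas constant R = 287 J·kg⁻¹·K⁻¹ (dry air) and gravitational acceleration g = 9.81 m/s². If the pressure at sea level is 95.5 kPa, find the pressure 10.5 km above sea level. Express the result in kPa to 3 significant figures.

P ≈ 23.2 kPa

Scale height: H = RT/g = 287 × 253.4 / 9.81 = 7413.4 m.
Barometric formula: P = P₀ exp(−z/H).
z/H = 10500/7413.4 = 1.4164; exp(−1.4164) = 0.24259.
P = 95.5 × 0.24259 = 23.167 kPa.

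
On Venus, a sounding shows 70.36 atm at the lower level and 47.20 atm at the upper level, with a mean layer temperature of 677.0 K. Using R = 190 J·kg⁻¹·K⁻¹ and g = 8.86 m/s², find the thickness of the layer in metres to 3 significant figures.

Hypsometric equation: Δz = (R T̄/g) ln(P₁/P₂).
R T̄/g = 190 × 677.0 / 8.86 = 14518 m.
ln(70.36/47.20) = ln(1.4907) = 0.39925.
Δz = 14518 × 0.39925 = 5796.3 m.

Δz ≈ 5800 m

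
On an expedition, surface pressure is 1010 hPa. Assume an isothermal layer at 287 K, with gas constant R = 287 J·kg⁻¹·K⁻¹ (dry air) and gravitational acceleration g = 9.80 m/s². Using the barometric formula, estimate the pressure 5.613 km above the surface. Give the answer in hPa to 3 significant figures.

P ≈ 518 hPa

Scale height: H = RT/g = 287 × 287 / 9.80 = 8405.0 m.
Barometric formula: P = P₀ exp(−z/H).
z/H = 5613.0/8405.0 = 0.66782; exp(−0.66782) = 0.51283.
P = 1010 × 0.51283 = 517.96 hPa.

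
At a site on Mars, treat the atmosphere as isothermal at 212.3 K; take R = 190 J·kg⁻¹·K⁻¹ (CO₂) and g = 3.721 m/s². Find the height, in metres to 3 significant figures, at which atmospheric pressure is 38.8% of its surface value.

z ≈ 10300 m

Scale height: H = RT/g = 190 × 212.3 / 3.721 = 10840 m.
Set P/P₀ = exp(−z/H) = 0.388, so z = −H ln(0.388).
−ln(0.388) = 0.94675; z = 10840 × 0.94675 = 10263 m.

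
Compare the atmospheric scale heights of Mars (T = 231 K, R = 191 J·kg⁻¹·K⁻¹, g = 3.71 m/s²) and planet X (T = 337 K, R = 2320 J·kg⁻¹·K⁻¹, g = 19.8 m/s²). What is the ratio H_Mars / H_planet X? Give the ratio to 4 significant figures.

H_Mars/H_planet X ≈ 0.3012

H = RT/g for each body.
H_Mars = 191 × 231 / 3.71 = 11892 m.
H_planet X = 2320 × 337 / 19.8 = 39487 m.
H_Mars/H_planet X = 11892/39487 = 0.30116.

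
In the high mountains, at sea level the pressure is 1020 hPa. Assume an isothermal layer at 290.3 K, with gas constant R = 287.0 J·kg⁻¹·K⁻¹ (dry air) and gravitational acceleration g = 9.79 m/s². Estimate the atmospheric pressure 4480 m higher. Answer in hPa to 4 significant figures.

P ≈ 602.5 hPa

Scale height: H = RT/g = 287.0 × 290.3 / 9.79 = 8510.3 m.
Barometric formula: P = P₀ exp(−z/H).
z/H = 4480.0/8510.3 = 0.52642; exp(−0.52642) = 0.59072.
P = 1020 × 0.59072 = 602.53 hPa.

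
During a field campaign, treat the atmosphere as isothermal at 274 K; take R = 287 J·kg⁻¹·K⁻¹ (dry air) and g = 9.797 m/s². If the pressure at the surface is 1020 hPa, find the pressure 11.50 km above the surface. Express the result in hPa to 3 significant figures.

Scale height: H = RT/g = 287 × 274 / 9.797 = 8026.7 m.
Barometric formula: P = P₀ exp(−z/H).
z/H = 11500/8026.7 = 1.4327; exp(−1.4327) = 0.23866.
P = 1020 × 0.23866 = 243.43 hPa.

P ≈ 243 hPa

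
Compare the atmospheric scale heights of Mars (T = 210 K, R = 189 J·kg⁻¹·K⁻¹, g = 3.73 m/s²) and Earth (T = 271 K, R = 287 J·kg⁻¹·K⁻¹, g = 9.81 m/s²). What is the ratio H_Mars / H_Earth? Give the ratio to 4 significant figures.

H = RT/g for each body.
H_Mars = 189 × 210 / 3.73 = 10641 m.
H_Earth = 287 × 271 / 9.81 = 7928.3 m.
H_Mars/H_Earth = 10641/7928.3 = 1.3422.

H_Mars/H_Earth ≈ 1.342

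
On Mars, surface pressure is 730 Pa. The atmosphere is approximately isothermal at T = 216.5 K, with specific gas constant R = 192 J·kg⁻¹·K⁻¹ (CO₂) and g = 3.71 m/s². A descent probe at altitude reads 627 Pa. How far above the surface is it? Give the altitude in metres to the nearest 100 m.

z ≈ 1700 m

Scale height: H = RT/g = 192 × 216.5 / 3.71 = 11204 m.
Invert the barometric formula: z = H ln(P₀/P).
P₀/P = 730/627 = 1.1643; ln(1.1643) = 0.15212.
z = 11204 × 0.15212 = 1704.4 m.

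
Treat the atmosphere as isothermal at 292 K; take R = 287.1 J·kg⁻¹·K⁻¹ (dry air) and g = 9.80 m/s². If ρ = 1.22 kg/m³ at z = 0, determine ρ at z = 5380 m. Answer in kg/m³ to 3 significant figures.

ρ ≈ 0.650 kg/m³

Scale height: H = RT/g = 287.1 × 292 / 9.80 = 8554.4 m.
In an isothermal atmosphere, density decays like pressure: ρ = ρ₀ exp(−z/H).
z/H = 5380.0/8554.4 = 0.62892; exp(−0.62892) = 0.53317.
ρ = 1.22 × 0.53317 = 0.65047 kg/m³.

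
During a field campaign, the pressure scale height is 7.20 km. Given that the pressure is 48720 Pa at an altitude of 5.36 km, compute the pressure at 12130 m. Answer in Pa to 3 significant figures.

P ≈ 19000 Pa

Between two levels, P₂ = P₁ exp(−Δz/H) with Δz = z₂ − z₁.
Δz = 12130 − 5360.0 = 6770.0 m; Δz/H = 6770.0/7200.0 = 0.94028.
P₂ = 48720 × exp(−0.94028) = 48720 × 0.39052 = 19026 Pa.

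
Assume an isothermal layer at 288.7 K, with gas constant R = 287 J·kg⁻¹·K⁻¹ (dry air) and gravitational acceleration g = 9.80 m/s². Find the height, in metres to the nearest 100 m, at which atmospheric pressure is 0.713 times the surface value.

z ≈ 2900 m

Scale height: H = RT/g = 287 × 288.7 / 9.80 = 8454.8 m.
Set P/P₀ = exp(−z/H) = 0.713, so z = −H ln(0.713).
−ln(0.713) = 0.33827; z = 8454.8 × 0.33827 = 2860.0 m.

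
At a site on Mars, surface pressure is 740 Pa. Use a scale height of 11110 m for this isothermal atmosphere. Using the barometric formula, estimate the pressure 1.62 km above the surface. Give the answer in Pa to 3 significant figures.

P ≈ 640 Pa

Barometric formula: P = P₀ exp(−z/H).
z/H = 1620.0/11110 = 0.14581; exp(−0.14581) = 0.86432.
P = 740 × 0.86432 = 639.60 Pa.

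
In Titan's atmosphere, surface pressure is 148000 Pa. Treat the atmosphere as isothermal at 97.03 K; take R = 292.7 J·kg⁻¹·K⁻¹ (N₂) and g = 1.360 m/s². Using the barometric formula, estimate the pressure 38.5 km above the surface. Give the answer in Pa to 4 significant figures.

P ≈ 23420 Pa

Scale height: H = RT/g = 292.7 × 97.03 / 1.360 = 20883 m.
Barometric formula: P = P₀ exp(−z/H).
z/H = 38500/20883 = 1.8436; exp(−1.8436) = 0.15825.
P = 148000 × 0.15825 = 23421 Pa.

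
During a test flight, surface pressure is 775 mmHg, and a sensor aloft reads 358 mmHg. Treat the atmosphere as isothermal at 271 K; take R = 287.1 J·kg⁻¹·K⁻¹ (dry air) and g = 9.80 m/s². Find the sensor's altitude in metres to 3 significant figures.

Scale height: H = RT/g = 287.1 × 271 / 9.80 = 7939.2 m.
Invert the barometric formula: z = H ln(P₀/P).
P₀/P = 775/358 = 2.1648; ln(2.1648) = 0.77233.
z = 7939.2 × 0.77233 = 6131.7 m.

z ≈ 6130 m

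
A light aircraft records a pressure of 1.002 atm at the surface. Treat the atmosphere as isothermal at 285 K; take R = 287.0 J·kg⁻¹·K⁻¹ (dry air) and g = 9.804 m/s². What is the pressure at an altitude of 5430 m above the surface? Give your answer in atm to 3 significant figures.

Scale height: H = RT/g = 287.0 × 285 / 9.804 = 8343.0 m.
Barometric formula: P = P₀ exp(−z/H).
z/H = 5430.0/8343.0 = 0.65085; exp(−0.65085) = 0.52160.
P = 1.002 × 0.52160 = 0.52264 atm.

P ≈ 0.523 atm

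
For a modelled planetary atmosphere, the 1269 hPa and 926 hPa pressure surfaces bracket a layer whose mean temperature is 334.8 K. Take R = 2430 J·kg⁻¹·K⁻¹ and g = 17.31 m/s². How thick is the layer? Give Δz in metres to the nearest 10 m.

Δz ≈ 14810 m

Hypsometric equation: Δz = (R T̄/g) ln(P₁/P₂).
R T̄/g = 2430 × 334.8 / 17.31 = 47000 m.
ln(1269/926) = ln(1.3704) = 0.31510.
Δz = 47000 × 0.31510 = 14810 m.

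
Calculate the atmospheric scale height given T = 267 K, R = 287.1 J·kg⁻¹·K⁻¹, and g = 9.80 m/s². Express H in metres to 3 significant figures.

H ≈ 7820 m

The scale height of an isothermal atmosphere is H = RT/g.
H = 287.1 × 267 / 9.80 = 76656/9.80 = 7822.0 m.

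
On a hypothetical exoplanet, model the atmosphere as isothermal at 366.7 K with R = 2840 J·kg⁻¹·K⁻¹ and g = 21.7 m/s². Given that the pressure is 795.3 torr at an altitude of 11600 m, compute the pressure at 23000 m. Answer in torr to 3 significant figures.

P ≈ 627 torr

Scale height: H = RT/g = 2840 × 366.7 / 21.7 = 47992 m.
Between two levels, P₂ = P₁ exp(−Δz/H) with Δz = z₂ − z₁.
Δz = 23000 − 11600 = 11400 m; Δz/H = 11400/47992 = 0.23754.
P₂ = 795.3 × exp(−0.23754) = 795.3 × 0.78857 = 627.15 torr.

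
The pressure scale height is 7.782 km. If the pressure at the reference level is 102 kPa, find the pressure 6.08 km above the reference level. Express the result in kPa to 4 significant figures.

Barometric formula: P = P₀ exp(−z/H).
z/H = 6080.0/7782.0 = 0.78129; exp(−0.78129) = 0.45782.
P = 102 × 0.45782 = 46.698 kPa.

P ≈ 46.70 kPa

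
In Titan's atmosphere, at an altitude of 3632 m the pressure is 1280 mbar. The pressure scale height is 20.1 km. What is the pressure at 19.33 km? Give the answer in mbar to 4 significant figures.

P ≈ 586.2 mbar

Between two levels, P₂ = P₁ exp(−Δz/H) with Δz = z₂ − z₁.
Δz = 19330 − 3632.0 = 15698 m; Δz/H = 15698/20100 = 0.78100.
P₂ = 1280 × exp(−0.78100) = 1280 × 0.45795 = 586.18 mbar.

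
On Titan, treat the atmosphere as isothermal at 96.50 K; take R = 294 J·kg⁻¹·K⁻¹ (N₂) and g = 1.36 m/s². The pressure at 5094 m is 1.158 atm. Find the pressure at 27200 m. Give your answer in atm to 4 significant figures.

Scale height: H = RT/g = 294 × 96.50 / 1.36 = 20861 m.
Between two levels, P₂ = P₁ exp(−Δz/H) with Δz = z₂ − z₁.
Δz = 27200 − 5094.0 = 22106 m; Δz/H = 22106/20861 = 1.0597.
P₂ = 1.158 × exp(−1.0597) = 1.158 × 0.34656 = 0.40132 atm.

P ≈ 0.4013 atm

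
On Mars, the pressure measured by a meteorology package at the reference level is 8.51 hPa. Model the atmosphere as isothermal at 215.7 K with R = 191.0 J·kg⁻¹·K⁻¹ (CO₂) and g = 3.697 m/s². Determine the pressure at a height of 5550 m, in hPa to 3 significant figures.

P ≈ 5.17 hPa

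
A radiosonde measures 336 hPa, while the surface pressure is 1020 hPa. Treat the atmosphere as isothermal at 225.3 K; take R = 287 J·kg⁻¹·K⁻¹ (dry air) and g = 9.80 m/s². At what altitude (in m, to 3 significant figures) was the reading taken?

Scale height: H = RT/g = 287 × 225.3 / 9.80 = 6598.1 m.
Invert the barometric formula: z = H ln(P₀/P).
P₀/P = 1020/336 = 3.0357; ln(3.0357) = 1.1104.
z = 6598.1 × 1.1104 = 7326.5 m.

z ≈ 7330 m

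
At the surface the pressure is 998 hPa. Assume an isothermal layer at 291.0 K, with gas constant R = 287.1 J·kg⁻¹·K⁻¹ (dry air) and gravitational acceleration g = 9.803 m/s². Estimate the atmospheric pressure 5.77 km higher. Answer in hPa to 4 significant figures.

Scale height: H = RT/g = 287.1 × 291.0 / 9.803 = 8522.5 m.
Barometric formula: P = P₀ exp(−z/H).
z/H = 5770.0/8522.5 = 0.67703; exp(−0.67703) = 0.50812.
P = 998 × 0.50812 = 507.10 hPa.

P ≈ 507.1 hPa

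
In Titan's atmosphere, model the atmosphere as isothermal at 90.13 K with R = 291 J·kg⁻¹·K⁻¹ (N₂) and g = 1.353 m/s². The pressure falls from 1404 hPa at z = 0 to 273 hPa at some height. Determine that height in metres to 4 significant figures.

z ≈ 31740 m

Scale height: H = RT/g = 291 × 90.13 / 1.353 = 19385 m.
Invert the barometric formula: z = H ln(P₀/P).
P₀/P = 1404/273 = 5.1429; ln(5.1429) = 1.6376.
z = 19385 × 1.6376 = 31745 m.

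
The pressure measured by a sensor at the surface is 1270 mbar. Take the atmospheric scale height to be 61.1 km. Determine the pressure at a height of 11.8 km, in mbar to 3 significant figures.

P ≈ 1050 mbar

Barometric formula: P = P₀ exp(−z/H).
z/H = 11800/61100 = 0.19313; exp(−0.19313) = 0.82437.
P = 1270 × 0.82437 = 1046.9 mbar.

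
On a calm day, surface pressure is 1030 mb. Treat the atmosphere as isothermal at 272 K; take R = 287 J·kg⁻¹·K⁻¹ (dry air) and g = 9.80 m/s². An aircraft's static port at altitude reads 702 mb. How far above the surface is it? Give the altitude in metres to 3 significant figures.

Scale height: H = RT/g = 287 × 272 / 9.80 = 7965.7 m.
Invert the barometric formula: z = H ln(P₀/P).
P₀/P = 1030/702 = 1.4672; ln(1.4672) = 0.38336.
z = 7965.7 × 0.38336 = 3053.7 m.

z ≈ 3050 m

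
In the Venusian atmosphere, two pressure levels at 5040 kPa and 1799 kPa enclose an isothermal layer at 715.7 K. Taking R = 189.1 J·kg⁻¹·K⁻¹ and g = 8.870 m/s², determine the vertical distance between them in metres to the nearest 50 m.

Hypsometric equation: Δz = (R T̄/g) ln(P₁/P₂).
R T̄/g = 189.1 × 715.7 / 8.870 = 15258 m.
ln(5040/1799) = ln(2.8016) = 1.0302.
Δz = 15258 × 1.0302 = 15719 m.

Δz ≈ 15700 m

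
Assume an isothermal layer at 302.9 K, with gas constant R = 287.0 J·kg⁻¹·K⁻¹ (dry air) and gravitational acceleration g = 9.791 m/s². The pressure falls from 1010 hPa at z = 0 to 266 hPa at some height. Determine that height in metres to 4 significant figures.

Scale height: H = RT/g = 287.0 × 302.9 / 9.791 = 8878.8 m.
Invert the barometric formula: z = H ln(P₀/P).
P₀/P = 1010/266 = 3.7970; ln(3.7970) = 1.3342.
z = 8878.8 × 1.3342 = 11846 m.

z ≈ 11850 m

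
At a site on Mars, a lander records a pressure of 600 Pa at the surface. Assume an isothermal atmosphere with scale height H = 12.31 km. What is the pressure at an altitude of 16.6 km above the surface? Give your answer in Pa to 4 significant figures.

P ≈ 155.8 Pa

Barometric formula: P = P₀ exp(−z/H).
z/H = 16600/12310 = 1.3485; exp(−1.3485) = 0.25963.
P = 600 × 0.25963 = 155.78 Pa.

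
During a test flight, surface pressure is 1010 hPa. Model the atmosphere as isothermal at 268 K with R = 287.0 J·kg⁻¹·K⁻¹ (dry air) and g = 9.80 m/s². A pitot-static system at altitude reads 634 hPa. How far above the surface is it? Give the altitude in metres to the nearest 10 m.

Scale height: H = RT/g = 287.0 × 268 / 9.80 = 7848.6 m.
Invert the barometric formula: z = H ln(P₀/P).
P₀/P = 1010/634 = 1.5931; ln(1.5931) = 0.46568.
z = 7848.6 × 0.46568 = 3654.9 m.

z ≈ 3650 m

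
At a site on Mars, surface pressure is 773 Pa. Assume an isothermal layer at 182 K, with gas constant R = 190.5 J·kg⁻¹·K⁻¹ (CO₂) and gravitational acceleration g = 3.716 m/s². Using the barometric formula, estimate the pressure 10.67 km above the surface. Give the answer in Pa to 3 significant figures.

Scale height: H = RT/g = 190.5 × 182 / 3.716 = 9330.2 m.
Barometric formula: P = P₀ exp(−z/H).
z/H = 10670/9330.2 = 1.1436; exp(−1.1436) = 0.31867.
P = 773 × 0.31867 = 246.33 Pa.

P ≈ 246 Pa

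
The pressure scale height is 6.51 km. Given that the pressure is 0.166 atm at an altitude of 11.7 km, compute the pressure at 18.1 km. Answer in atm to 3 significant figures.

P ≈ 0.0621 atm

Between two levels, P₂ = P₁ exp(−Δz/H) with Δz = z₂ − z₁.
Δz = 18100 − 11700 = 6400.0 m; Δz/H = 6400.0/6510.0 = 0.98310.
P₂ = 0.166 × exp(−0.98310) = 0.166 × 0.37415 = 0.062109 atm.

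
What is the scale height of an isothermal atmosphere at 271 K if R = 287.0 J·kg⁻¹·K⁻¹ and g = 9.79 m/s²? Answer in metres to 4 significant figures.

The scale height of an isothermal atmosphere is H = RT/g.
H = 287.0 × 271 / 9.79 = 77777/9.79 = 7944.5 m.

H ≈ 7945 m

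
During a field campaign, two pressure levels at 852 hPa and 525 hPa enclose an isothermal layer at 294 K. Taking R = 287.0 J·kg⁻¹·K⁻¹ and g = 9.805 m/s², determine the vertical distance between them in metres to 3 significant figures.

Hypsometric equation: Δz = (R T̄/g) ln(P₁/P₂).
R T̄/g = 287.0 × 294 / 9.805 = 8605.6 m.
ln(852/525) = ln(1.6229) = 0.48421.
Δz = 8605.6 × 0.48421 = 4166.9 m.

Δz ≈ 4170 m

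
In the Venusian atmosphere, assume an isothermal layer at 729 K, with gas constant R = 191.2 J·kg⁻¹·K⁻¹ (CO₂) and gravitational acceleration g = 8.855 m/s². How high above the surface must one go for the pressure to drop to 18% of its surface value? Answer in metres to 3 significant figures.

Scale height: H = RT/g = 191.2 × 729 / 8.855 = 15741 m.
Set P/P₀ = exp(−z/H) = 0.18, so z = −H ln(0.18).
−ln(0.18) = 1.7148; z = 15741 × 1.7148 = 26993 m.

z ≈ 27000 m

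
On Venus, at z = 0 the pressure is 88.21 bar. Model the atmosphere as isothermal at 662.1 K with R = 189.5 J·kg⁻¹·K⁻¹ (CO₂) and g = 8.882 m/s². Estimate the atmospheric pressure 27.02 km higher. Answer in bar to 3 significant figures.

P ≈ 13.0 bar

Scale height: H = RT/g = 189.5 × 662.1 / 8.882 = 14126 m.
Barometric formula: P = P₀ exp(−z/H).
z/H = 27020/14126 = 1.9128; exp(−1.9128) = 0.14767.
P = 88.21 × 0.14767 = 13.026 bar.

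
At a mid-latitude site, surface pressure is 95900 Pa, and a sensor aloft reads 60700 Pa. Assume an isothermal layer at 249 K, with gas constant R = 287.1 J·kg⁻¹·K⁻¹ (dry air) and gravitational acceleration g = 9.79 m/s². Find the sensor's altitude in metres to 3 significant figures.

z ≈ 3340 m

Scale height: H = RT/g = 287.1 × 249 / 9.79 = 7302.1 m.
Invert the barometric formula: z = H ln(P₀/P).
P₀/P = 95900/60700 = 1.5799; ln(1.5799) = 0.45736.
z = 7302.1 × 0.45736 = 3339.7 m.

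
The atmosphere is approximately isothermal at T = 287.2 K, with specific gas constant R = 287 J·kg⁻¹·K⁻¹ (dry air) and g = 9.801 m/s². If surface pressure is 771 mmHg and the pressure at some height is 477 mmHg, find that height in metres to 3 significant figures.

z ≈ 4040 m

Scale height: H = RT/g = 287 × 287.2 / 9.801 = 8410.0 m.
Invert the barometric formula: z = H ln(P₀/P).
P₀/P = 771/477 = 1.6164; ln(1.6164) = 0.48020.
z = 8410.0 × 0.48020 = 4038.5 m.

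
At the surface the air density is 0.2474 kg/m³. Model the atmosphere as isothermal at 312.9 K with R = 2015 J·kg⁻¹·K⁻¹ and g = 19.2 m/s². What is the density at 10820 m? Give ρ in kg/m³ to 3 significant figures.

ρ ≈ 0.178 kg/m³

Scale height: H = RT/g = 2015 × 312.9 / 19.2 = 32838 m.
In an isothermal atmosphere, density decays like pressure: ρ = ρ₀ exp(−z/H).
z/H = 10820/32838 = 0.32950; exp(−0.32950) = 0.71928.
ρ = 0.2474 × 0.71928 = 0.17795 kg/m³.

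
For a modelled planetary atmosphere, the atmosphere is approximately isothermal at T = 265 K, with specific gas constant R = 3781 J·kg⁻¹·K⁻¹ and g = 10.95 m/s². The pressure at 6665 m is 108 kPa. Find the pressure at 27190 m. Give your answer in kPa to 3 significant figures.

P ≈ 86.3 kPa

Scale height: H = RT/g = 3781 × 265 / 10.95 = 91504 m.
Between two levels, P₂ = P₁ exp(−Δz/H) with Δz = z₂ − z₁.
Δz = 27190 − 6665.0 = 20525 m; Δz/H = 20525/91504 = 0.22431.
P₂ = 108 × exp(−0.22431) = 108 × 0.79907 = 86.300 kPa.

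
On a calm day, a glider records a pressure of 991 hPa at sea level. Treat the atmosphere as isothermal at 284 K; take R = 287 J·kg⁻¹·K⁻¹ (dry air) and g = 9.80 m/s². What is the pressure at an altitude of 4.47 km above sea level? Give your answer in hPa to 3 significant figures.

P ≈ 579 hPa

Scale height: H = RT/g = 287 × 284 / 9.80 = 8317.1 m.
Barometric formula: P = P₀ exp(−z/H).
z/H = 4470.0/8317.1 = 0.53745; exp(−0.53745) = 0.58424.
P = 991 × 0.58424 = 578.98 hPa.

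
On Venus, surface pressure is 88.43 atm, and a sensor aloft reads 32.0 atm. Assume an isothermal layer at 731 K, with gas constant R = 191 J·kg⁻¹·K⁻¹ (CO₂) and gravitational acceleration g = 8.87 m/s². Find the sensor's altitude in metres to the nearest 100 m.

Scale height: H = RT/g = 191 × 731 / 8.87 = 15741 m.
Invert the barometric formula: z = H ln(P₀/P).
P₀/P = 88.43/32.0 = 2.7634; ln(2.7634) = 1.0165.
z = 15741 × 1.0165 = 16001 m.

z ≈ 16000 m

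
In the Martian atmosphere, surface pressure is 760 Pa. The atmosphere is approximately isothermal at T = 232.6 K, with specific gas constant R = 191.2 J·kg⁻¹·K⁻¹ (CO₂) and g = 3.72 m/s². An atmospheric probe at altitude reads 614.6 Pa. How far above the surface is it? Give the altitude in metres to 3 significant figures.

Scale height: H = RT/g = 191.2 × 232.6 / 3.72 = 11955 m.
Invert the barometric formula: z = H ln(P₀/P).
P₀/P = 760/614.6 = 1.2366; ln(1.2366) = 0.21237.
z = 11955 × 0.21237 = 2538.9 m.

z ≈ 2540 m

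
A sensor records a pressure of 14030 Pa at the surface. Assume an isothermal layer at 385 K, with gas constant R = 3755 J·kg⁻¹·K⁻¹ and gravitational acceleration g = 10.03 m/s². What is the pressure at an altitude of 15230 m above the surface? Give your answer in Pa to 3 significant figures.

P ≈ 12600 Pa

Scale height: H = RT/g = 3755 × 385 / 10.03 = 144140 m.
Barometric formula: P = P₀ exp(−z/H).
z/H = 15230/144140 = 0.10566; exp(−0.10566) = 0.89973.
P = 14030 × 0.89973 = 12623 Pa.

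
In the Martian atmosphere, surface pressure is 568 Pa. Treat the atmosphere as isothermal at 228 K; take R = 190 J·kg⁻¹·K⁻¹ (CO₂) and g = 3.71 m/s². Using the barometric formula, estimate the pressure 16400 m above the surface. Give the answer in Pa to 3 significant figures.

P ≈ 139 Pa

Scale height: H = RT/g = 190 × 228 / 3.71 = 11677 m.
Barometric formula: P = P₀ exp(−z/H).
z/H = 16400/11677 = 1.4045; exp(−1.4045) = 0.24549.
P = 568 × 0.24549 = 139.44 Pa.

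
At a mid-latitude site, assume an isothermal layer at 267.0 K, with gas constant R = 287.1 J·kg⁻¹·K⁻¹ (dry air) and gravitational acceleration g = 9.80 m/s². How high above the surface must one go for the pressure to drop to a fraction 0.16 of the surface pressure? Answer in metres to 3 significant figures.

z ≈ 14300 m

Scale height: H = RT/g = 287.1 × 267.0 / 9.80 = 7822.0 m.
Set P/P₀ = exp(−z/H) = 0.16, so z = −H ln(0.16).
−ln(0.16) = 1.8326; z = 7822.0 × 1.8326 = 14335 m.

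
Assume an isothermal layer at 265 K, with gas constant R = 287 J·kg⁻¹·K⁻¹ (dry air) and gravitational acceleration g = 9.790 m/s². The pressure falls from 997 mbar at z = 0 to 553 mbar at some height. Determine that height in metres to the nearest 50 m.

Scale height: H = RT/g = 287 × 265 / 9.790 = 7768.6 m.
Invert the barometric formula: z = H ln(P₀/P).
P₀/P = 997/553 = 1.8029; ln(1.8029) = 0.58940.
z = 7768.6 × 0.58940 = 4578.8 m.

z ≈ 4600 m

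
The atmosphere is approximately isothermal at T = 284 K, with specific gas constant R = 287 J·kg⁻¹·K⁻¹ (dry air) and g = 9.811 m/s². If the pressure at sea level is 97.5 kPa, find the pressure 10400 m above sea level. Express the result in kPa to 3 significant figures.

Scale height: H = RT/g = 287 × 284 / 9.811 = 8307.8 m.
Barometric formula: P = P₀ exp(−z/H).
z/H = 10400/8307.8 = 1.2518; exp(−1.2518) = 0.28599.
P = 97.5 × 0.28599 = 27.884 kPa.

P ≈ 27.9 kPa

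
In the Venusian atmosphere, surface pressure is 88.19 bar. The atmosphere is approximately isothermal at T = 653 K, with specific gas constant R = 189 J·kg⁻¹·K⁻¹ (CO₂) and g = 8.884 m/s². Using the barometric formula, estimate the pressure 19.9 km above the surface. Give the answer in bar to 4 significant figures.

Scale height: H = RT/g = 189 × 653 / 8.884 = 13892 m.
Barometric formula: P = P₀ exp(−z/H).
z/H = 19900/13892 = 1.4325; exp(−1.4325) = 0.23871.
P = 88.19 × 0.23871 = 21.052 bar.

P ≈ 21.05 bar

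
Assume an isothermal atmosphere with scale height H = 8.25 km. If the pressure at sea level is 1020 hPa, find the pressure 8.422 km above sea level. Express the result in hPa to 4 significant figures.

P ≈ 367.5 hPa

Barometric formula: P = P₀ exp(−z/H).
z/H = 8422.0/8250.0 = 1.0208; exp(−1.0208) = 0.36031.
P = 1020 × 0.36031 = 367.52 hPa.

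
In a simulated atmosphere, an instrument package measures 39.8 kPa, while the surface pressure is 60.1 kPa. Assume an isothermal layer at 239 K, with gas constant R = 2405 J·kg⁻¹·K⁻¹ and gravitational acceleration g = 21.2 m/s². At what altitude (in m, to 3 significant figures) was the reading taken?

Scale height: H = RT/g = 2405 × 239 / 21.2 = 27113 m.
Invert the barometric formula: z = H ln(P₀/P).
P₀/P = 60.1/39.8 = 1.5101; ln(1.5101) = 0.41218.
z = 27113 × 0.41218 = 11175 m.

z ≈ 11200 m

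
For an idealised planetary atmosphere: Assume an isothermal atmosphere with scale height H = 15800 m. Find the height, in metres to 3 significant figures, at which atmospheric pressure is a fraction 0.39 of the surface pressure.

z ≈ 14900 m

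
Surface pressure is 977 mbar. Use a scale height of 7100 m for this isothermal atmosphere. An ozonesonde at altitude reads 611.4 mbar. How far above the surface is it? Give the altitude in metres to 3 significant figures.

z ≈ 3330 m

Invert the barometric formula: z = H ln(P₀/P).
P₀/P = 977/611.4 = 1.5980; ln(1.5980) = 0.46875.
z = 7100.0 × 0.46875 = 3328.1 m.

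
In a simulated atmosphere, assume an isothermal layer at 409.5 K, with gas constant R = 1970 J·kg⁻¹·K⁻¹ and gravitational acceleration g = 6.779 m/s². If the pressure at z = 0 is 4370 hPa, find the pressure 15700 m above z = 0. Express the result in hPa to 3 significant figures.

Scale height: H = RT/g = 1970 × 409.5 / 6.779 = 119000 m.
Barometric formula: P = P₀ exp(−z/H).
z/H = 15700/119000 = 0.13193; exp(−0.13193) = 0.87640.
P = 4370 × 0.87640 = 3829.9 hPa.

P ≈ 3830 hPa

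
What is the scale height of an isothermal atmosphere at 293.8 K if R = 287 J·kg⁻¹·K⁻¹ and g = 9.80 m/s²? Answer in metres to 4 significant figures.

H ≈ 8604 m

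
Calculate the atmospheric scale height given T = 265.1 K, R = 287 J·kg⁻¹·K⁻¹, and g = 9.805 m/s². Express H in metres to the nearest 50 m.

H ≈ 7750 m

The scale height of an isothermal atmosphere is H = RT/g.
H = 287 × 265.1 / 9.805 = 76084/9.805 = 7759.7 m.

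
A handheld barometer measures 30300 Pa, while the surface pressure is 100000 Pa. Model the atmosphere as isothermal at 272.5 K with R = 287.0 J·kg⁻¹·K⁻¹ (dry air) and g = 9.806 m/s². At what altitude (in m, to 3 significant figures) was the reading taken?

z ≈ 9520 m

Scale height: H = RT/g = 287.0 × 272.5 / 9.806 = 7975.5 m.
Invert the barometric formula: z = H ln(P₀/P).
P₀/P = 100000/30300 = 3.3003; ln(3.3003) = 1.1940.
z = 7975.5 × 1.1940 = 9522.7 m.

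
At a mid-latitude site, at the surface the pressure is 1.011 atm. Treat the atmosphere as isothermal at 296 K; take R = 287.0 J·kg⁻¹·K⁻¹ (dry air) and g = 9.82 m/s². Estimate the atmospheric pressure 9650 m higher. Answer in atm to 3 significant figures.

Scale height: H = RT/g = 287.0 × 296 / 9.82 = 8650.9 m.
Barometric formula: P = P₀ exp(−z/H).
z/H = 9650.0/8650.9 = 1.1155; exp(−1.1155) = 0.32775.
P = 1.011 × 0.32775 = 0.33136 atm.

P ≈ 0.331 atm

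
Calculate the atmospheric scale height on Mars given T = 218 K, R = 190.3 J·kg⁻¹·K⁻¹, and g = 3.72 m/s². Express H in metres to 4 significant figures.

H ≈ 11150 m

The scale height of an isothermal atmosphere is H = RT/g.
H = 190.3 × 218 / 3.72 = 41485/3.72 = 11152 m.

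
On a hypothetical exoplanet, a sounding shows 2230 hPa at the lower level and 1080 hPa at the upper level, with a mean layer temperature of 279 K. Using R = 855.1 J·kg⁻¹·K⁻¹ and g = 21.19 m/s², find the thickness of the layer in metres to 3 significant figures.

Δz ≈ 8160 m

Hypsometric equation: Δz = (R T̄/g) ln(P₁/P₂).
R T̄/g = 855.1 × 279 / 21.19 = 11259 m.
ln(2230/1080) = ln(2.0648) = 0.72503.
Δz = 11259 × 0.72503 = 8163.1 m.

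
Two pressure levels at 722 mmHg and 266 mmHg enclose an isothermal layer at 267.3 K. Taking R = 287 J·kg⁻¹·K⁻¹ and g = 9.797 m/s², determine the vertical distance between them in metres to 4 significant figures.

Δz ≈ 7819 m

Hypsometric equation: Δz = (R T̄/g) ln(P₁/P₂).
R T̄/g = 287 × 267.3 / 9.797 = 7830.5 m.
ln(722/266) = ln(2.7143) = 0.99853.
Δz = 7830.5 × 0.99853 = 7819.0 m.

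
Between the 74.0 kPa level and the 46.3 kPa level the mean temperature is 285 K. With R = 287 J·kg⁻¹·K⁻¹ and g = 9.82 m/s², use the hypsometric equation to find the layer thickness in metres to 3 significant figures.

Δz ≈ 3910 m

Hypsometric equation: Δz = (R T̄/g) ln(P₁/P₂).
R T̄/g = 287 × 285 / 9.82 = 8329.4 m.
ln(74.0/46.3) = ln(1.5983) = 0.46894.
Δz = 8329.4 × 0.46894 = 3906.0 m.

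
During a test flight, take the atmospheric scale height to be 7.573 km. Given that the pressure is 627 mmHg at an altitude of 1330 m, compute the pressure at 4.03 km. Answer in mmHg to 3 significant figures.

Between two levels, P₂ = P₁ exp(−Δz/H) with Δz = z₂ − z₁.
Δz = 4030.0 − 1330.0 = 2700.0 m; Δz/H = 2700.0/7573.0 = 0.35653.
P₂ = 627 × exp(−0.35653) = 627 × 0.70010 = 438.96 mmHg.

P ≈ 439 mmHg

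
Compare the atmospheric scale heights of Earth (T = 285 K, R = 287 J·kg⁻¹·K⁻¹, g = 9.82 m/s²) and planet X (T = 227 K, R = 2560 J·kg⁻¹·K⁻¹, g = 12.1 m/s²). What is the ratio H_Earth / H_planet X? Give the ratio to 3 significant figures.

H_Earth/H_planet X ≈ 0.173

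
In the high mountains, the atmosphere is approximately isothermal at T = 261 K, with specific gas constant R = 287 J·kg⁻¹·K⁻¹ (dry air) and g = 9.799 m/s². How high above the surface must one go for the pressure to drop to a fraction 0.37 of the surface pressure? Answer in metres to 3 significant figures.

z ≈ 7600 m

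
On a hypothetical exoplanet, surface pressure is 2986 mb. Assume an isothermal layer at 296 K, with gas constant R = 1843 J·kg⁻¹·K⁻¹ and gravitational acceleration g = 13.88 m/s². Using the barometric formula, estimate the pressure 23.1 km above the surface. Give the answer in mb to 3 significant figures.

P ≈ 1660 mb

Scale height: H = RT/g = 1843 × 296 / 13.88 = 39303 m.
Barometric formula: P = P₀ exp(−z/H).
z/H = 23100/39303 = 0.58774; exp(−0.58774) = 0.55558.
P = 2986 × 0.55558 = 1659.0 mb.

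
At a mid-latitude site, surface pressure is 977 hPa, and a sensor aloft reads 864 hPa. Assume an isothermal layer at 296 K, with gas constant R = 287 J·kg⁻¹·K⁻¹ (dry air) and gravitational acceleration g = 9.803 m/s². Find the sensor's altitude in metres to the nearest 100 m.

z ≈ 1100 m

Scale height: H = RT/g = 287 × 296 / 9.803 = 8665.9 m.
Invert the barometric formula: z = H ln(P₀/P).
P₀/P = 977/864 = 1.1308; ln(1.1308) = 0.12293.
z = 8665.9 × 0.12293 = 1065.3 m.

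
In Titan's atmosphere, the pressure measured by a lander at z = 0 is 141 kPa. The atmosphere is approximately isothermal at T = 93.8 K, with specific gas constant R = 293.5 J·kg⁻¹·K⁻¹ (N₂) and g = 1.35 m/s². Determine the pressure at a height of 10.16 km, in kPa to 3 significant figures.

P ≈ 85.7 kPa

Scale height: H = RT/g = 293.5 × 93.8 / 1.35 = 20393 m.
Barometric formula: P = P₀ exp(−z/H).
z/H = 10160/20393 = 0.49821; exp(−0.49821) = 0.60762.
P = 141 × 0.60762 = 85.674 kPa.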